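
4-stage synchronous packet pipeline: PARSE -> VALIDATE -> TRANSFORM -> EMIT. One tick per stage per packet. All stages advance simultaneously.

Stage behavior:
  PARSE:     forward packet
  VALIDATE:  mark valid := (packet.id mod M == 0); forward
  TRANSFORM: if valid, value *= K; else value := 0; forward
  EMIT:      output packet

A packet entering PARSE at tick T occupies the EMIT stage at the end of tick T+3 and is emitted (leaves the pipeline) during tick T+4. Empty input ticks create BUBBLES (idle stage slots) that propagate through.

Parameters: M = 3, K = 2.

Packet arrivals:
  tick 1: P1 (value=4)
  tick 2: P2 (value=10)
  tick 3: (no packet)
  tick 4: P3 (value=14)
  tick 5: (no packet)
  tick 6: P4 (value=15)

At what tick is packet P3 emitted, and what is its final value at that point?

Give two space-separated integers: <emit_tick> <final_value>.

Answer: 8 28

Derivation:
Tick 1: [PARSE:P1(v=4,ok=F), VALIDATE:-, TRANSFORM:-, EMIT:-] out:-; in:P1
Tick 2: [PARSE:P2(v=10,ok=F), VALIDATE:P1(v=4,ok=F), TRANSFORM:-, EMIT:-] out:-; in:P2
Tick 3: [PARSE:-, VALIDATE:P2(v=10,ok=F), TRANSFORM:P1(v=0,ok=F), EMIT:-] out:-; in:-
Tick 4: [PARSE:P3(v=14,ok=F), VALIDATE:-, TRANSFORM:P2(v=0,ok=F), EMIT:P1(v=0,ok=F)] out:-; in:P3
Tick 5: [PARSE:-, VALIDATE:P3(v=14,ok=T), TRANSFORM:-, EMIT:P2(v=0,ok=F)] out:P1(v=0); in:-
Tick 6: [PARSE:P4(v=15,ok=F), VALIDATE:-, TRANSFORM:P3(v=28,ok=T), EMIT:-] out:P2(v=0); in:P4
Tick 7: [PARSE:-, VALIDATE:P4(v=15,ok=F), TRANSFORM:-, EMIT:P3(v=28,ok=T)] out:-; in:-
Tick 8: [PARSE:-, VALIDATE:-, TRANSFORM:P4(v=0,ok=F), EMIT:-] out:P3(v=28); in:-
Tick 9: [PARSE:-, VALIDATE:-, TRANSFORM:-, EMIT:P4(v=0,ok=F)] out:-; in:-
Tick 10: [PARSE:-, VALIDATE:-, TRANSFORM:-, EMIT:-] out:P4(v=0); in:-
P3: arrives tick 4, valid=True (id=3, id%3=0), emit tick 8, final value 28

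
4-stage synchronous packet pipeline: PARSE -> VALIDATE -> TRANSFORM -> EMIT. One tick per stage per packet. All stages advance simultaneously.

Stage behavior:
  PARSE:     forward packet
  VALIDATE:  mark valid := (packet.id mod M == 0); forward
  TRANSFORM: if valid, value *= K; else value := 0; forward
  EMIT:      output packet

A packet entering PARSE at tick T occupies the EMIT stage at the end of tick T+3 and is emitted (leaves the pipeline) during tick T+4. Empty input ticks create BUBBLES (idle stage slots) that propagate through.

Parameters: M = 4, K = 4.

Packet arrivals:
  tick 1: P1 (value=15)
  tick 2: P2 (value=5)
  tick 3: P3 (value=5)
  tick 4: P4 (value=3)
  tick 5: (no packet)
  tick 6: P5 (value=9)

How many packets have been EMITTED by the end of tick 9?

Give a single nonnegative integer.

Answer: 4

Derivation:
Tick 1: [PARSE:P1(v=15,ok=F), VALIDATE:-, TRANSFORM:-, EMIT:-] out:-; in:P1
Tick 2: [PARSE:P2(v=5,ok=F), VALIDATE:P1(v=15,ok=F), TRANSFORM:-, EMIT:-] out:-; in:P2
Tick 3: [PARSE:P3(v=5,ok=F), VALIDATE:P2(v=5,ok=F), TRANSFORM:P1(v=0,ok=F), EMIT:-] out:-; in:P3
Tick 4: [PARSE:P4(v=3,ok=F), VALIDATE:P3(v=5,ok=F), TRANSFORM:P2(v=0,ok=F), EMIT:P1(v=0,ok=F)] out:-; in:P4
Tick 5: [PARSE:-, VALIDATE:P4(v=3,ok=T), TRANSFORM:P3(v=0,ok=F), EMIT:P2(v=0,ok=F)] out:P1(v=0); in:-
Tick 6: [PARSE:P5(v=9,ok=F), VALIDATE:-, TRANSFORM:P4(v=12,ok=T), EMIT:P3(v=0,ok=F)] out:P2(v=0); in:P5
Tick 7: [PARSE:-, VALIDATE:P5(v=9,ok=F), TRANSFORM:-, EMIT:P4(v=12,ok=T)] out:P3(v=0); in:-
Tick 8: [PARSE:-, VALIDATE:-, TRANSFORM:P5(v=0,ok=F), EMIT:-] out:P4(v=12); in:-
Tick 9: [PARSE:-, VALIDATE:-, TRANSFORM:-, EMIT:P5(v=0,ok=F)] out:-; in:-
Emitted by tick 9: ['P1', 'P2', 'P3', 'P4']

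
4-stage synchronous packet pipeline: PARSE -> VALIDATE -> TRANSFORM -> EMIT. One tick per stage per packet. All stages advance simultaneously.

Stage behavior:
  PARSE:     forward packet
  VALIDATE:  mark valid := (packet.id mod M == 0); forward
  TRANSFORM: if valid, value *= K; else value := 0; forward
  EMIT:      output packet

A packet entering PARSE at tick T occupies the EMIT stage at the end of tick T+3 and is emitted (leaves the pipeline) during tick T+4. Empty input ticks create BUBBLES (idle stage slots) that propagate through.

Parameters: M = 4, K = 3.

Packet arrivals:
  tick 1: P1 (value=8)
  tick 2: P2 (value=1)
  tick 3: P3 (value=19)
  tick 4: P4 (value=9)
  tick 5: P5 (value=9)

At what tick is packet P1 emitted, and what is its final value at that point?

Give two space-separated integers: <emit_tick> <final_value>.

Tick 1: [PARSE:P1(v=8,ok=F), VALIDATE:-, TRANSFORM:-, EMIT:-] out:-; in:P1
Tick 2: [PARSE:P2(v=1,ok=F), VALIDATE:P1(v=8,ok=F), TRANSFORM:-, EMIT:-] out:-; in:P2
Tick 3: [PARSE:P3(v=19,ok=F), VALIDATE:P2(v=1,ok=F), TRANSFORM:P1(v=0,ok=F), EMIT:-] out:-; in:P3
Tick 4: [PARSE:P4(v=9,ok=F), VALIDATE:P3(v=19,ok=F), TRANSFORM:P2(v=0,ok=F), EMIT:P1(v=0,ok=F)] out:-; in:P4
Tick 5: [PARSE:P5(v=9,ok=F), VALIDATE:P4(v=9,ok=T), TRANSFORM:P3(v=0,ok=F), EMIT:P2(v=0,ok=F)] out:P1(v=0); in:P5
Tick 6: [PARSE:-, VALIDATE:P5(v=9,ok=F), TRANSFORM:P4(v=27,ok=T), EMIT:P3(v=0,ok=F)] out:P2(v=0); in:-
Tick 7: [PARSE:-, VALIDATE:-, TRANSFORM:P5(v=0,ok=F), EMIT:P4(v=27,ok=T)] out:P3(v=0); in:-
Tick 8: [PARSE:-, VALIDATE:-, TRANSFORM:-, EMIT:P5(v=0,ok=F)] out:P4(v=27); in:-
Tick 9: [PARSE:-, VALIDATE:-, TRANSFORM:-, EMIT:-] out:P5(v=0); in:-
P1: arrives tick 1, valid=False (id=1, id%4=1), emit tick 5, final value 0

Answer: 5 0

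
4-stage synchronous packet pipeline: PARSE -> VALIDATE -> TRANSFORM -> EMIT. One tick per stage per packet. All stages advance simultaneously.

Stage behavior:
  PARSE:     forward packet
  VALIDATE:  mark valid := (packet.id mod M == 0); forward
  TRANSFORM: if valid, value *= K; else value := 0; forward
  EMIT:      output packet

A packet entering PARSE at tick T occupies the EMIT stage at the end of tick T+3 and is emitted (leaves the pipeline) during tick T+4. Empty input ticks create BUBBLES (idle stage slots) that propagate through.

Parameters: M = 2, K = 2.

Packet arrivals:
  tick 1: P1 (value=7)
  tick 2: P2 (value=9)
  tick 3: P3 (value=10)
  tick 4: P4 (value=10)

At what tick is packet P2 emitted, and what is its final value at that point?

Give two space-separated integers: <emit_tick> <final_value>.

Answer: 6 18

Derivation:
Tick 1: [PARSE:P1(v=7,ok=F), VALIDATE:-, TRANSFORM:-, EMIT:-] out:-; in:P1
Tick 2: [PARSE:P2(v=9,ok=F), VALIDATE:P1(v=7,ok=F), TRANSFORM:-, EMIT:-] out:-; in:P2
Tick 3: [PARSE:P3(v=10,ok=F), VALIDATE:P2(v=9,ok=T), TRANSFORM:P1(v=0,ok=F), EMIT:-] out:-; in:P3
Tick 4: [PARSE:P4(v=10,ok=F), VALIDATE:P3(v=10,ok=F), TRANSFORM:P2(v=18,ok=T), EMIT:P1(v=0,ok=F)] out:-; in:P4
Tick 5: [PARSE:-, VALIDATE:P4(v=10,ok=T), TRANSFORM:P3(v=0,ok=F), EMIT:P2(v=18,ok=T)] out:P1(v=0); in:-
Tick 6: [PARSE:-, VALIDATE:-, TRANSFORM:P4(v=20,ok=T), EMIT:P3(v=0,ok=F)] out:P2(v=18); in:-
Tick 7: [PARSE:-, VALIDATE:-, TRANSFORM:-, EMIT:P4(v=20,ok=T)] out:P3(v=0); in:-
Tick 8: [PARSE:-, VALIDATE:-, TRANSFORM:-, EMIT:-] out:P4(v=20); in:-
P2: arrives tick 2, valid=True (id=2, id%2=0), emit tick 6, final value 18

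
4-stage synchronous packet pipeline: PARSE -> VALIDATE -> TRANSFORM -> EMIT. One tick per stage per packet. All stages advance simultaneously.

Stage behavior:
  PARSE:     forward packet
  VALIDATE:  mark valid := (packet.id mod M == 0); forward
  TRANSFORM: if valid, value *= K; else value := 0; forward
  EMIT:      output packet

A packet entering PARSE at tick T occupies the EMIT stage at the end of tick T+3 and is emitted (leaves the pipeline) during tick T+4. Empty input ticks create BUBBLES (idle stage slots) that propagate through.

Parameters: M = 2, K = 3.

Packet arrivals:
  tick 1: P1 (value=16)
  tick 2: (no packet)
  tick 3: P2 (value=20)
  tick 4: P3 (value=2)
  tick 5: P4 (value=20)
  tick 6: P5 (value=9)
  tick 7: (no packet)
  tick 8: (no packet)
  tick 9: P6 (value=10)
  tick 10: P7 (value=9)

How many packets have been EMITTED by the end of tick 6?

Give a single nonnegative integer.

Answer: 1

Derivation:
Tick 1: [PARSE:P1(v=16,ok=F), VALIDATE:-, TRANSFORM:-, EMIT:-] out:-; in:P1
Tick 2: [PARSE:-, VALIDATE:P1(v=16,ok=F), TRANSFORM:-, EMIT:-] out:-; in:-
Tick 3: [PARSE:P2(v=20,ok=F), VALIDATE:-, TRANSFORM:P1(v=0,ok=F), EMIT:-] out:-; in:P2
Tick 4: [PARSE:P3(v=2,ok=F), VALIDATE:P2(v=20,ok=T), TRANSFORM:-, EMIT:P1(v=0,ok=F)] out:-; in:P3
Tick 5: [PARSE:P4(v=20,ok=F), VALIDATE:P3(v=2,ok=F), TRANSFORM:P2(v=60,ok=T), EMIT:-] out:P1(v=0); in:P4
Tick 6: [PARSE:P5(v=9,ok=F), VALIDATE:P4(v=20,ok=T), TRANSFORM:P3(v=0,ok=F), EMIT:P2(v=60,ok=T)] out:-; in:P5
Emitted by tick 6: ['P1']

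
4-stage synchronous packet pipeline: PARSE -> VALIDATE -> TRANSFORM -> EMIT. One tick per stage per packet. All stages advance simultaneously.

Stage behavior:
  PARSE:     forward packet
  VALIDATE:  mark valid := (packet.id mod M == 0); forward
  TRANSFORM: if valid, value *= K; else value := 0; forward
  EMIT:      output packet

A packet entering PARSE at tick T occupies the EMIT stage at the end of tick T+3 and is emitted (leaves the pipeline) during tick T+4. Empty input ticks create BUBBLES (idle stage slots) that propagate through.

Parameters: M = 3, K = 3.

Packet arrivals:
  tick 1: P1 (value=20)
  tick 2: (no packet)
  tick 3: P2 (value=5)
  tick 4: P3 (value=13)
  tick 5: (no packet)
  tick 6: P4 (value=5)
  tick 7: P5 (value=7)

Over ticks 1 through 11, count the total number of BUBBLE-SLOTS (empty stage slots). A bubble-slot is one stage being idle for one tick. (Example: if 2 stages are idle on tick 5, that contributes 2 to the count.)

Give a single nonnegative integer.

Answer: 24

Derivation:
Tick 1: [PARSE:P1(v=20,ok=F), VALIDATE:-, TRANSFORM:-, EMIT:-] out:-; bubbles=3
Tick 2: [PARSE:-, VALIDATE:P1(v=20,ok=F), TRANSFORM:-, EMIT:-] out:-; bubbles=3
Tick 3: [PARSE:P2(v=5,ok=F), VALIDATE:-, TRANSFORM:P1(v=0,ok=F), EMIT:-] out:-; bubbles=2
Tick 4: [PARSE:P3(v=13,ok=F), VALIDATE:P2(v=5,ok=F), TRANSFORM:-, EMIT:P1(v=0,ok=F)] out:-; bubbles=1
Tick 5: [PARSE:-, VALIDATE:P3(v=13,ok=T), TRANSFORM:P2(v=0,ok=F), EMIT:-] out:P1(v=0); bubbles=2
Tick 6: [PARSE:P4(v=5,ok=F), VALIDATE:-, TRANSFORM:P3(v=39,ok=T), EMIT:P2(v=0,ok=F)] out:-; bubbles=1
Tick 7: [PARSE:P5(v=7,ok=F), VALIDATE:P4(v=5,ok=F), TRANSFORM:-, EMIT:P3(v=39,ok=T)] out:P2(v=0); bubbles=1
Tick 8: [PARSE:-, VALIDATE:P5(v=7,ok=F), TRANSFORM:P4(v=0,ok=F), EMIT:-] out:P3(v=39); bubbles=2
Tick 9: [PARSE:-, VALIDATE:-, TRANSFORM:P5(v=0,ok=F), EMIT:P4(v=0,ok=F)] out:-; bubbles=2
Tick 10: [PARSE:-, VALIDATE:-, TRANSFORM:-, EMIT:P5(v=0,ok=F)] out:P4(v=0); bubbles=3
Tick 11: [PARSE:-, VALIDATE:-, TRANSFORM:-, EMIT:-] out:P5(v=0); bubbles=4
Total bubble-slots: 24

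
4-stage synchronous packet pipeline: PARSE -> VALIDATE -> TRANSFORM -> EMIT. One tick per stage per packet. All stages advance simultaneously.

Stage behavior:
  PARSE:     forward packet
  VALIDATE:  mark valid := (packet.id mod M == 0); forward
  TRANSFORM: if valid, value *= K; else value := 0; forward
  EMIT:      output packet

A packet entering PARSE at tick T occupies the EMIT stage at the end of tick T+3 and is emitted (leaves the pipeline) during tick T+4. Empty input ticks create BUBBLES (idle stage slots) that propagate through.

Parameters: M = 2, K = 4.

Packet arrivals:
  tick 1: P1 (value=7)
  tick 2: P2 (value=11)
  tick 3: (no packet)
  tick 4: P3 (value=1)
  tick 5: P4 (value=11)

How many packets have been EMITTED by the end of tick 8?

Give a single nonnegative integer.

Tick 1: [PARSE:P1(v=7,ok=F), VALIDATE:-, TRANSFORM:-, EMIT:-] out:-; in:P1
Tick 2: [PARSE:P2(v=11,ok=F), VALIDATE:P1(v=7,ok=F), TRANSFORM:-, EMIT:-] out:-; in:P2
Tick 3: [PARSE:-, VALIDATE:P2(v=11,ok=T), TRANSFORM:P1(v=0,ok=F), EMIT:-] out:-; in:-
Tick 4: [PARSE:P3(v=1,ok=F), VALIDATE:-, TRANSFORM:P2(v=44,ok=T), EMIT:P1(v=0,ok=F)] out:-; in:P3
Tick 5: [PARSE:P4(v=11,ok=F), VALIDATE:P3(v=1,ok=F), TRANSFORM:-, EMIT:P2(v=44,ok=T)] out:P1(v=0); in:P4
Tick 6: [PARSE:-, VALIDATE:P4(v=11,ok=T), TRANSFORM:P3(v=0,ok=F), EMIT:-] out:P2(v=44); in:-
Tick 7: [PARSE:-, VALIDATE:-, TRANSFORM:P4(v=44,ok=T), EMIT:P3(v=0,ok=F)] out:-; in:-
Tick 8: [PARSE:-, VALIDATE:-, TRANSFORM:-, EMIT:P4(v=44,ok=T)] out:P3(v=0); in:-
Emitted by tick 8: ['P1', 'P2', 'P3']

Answer: 3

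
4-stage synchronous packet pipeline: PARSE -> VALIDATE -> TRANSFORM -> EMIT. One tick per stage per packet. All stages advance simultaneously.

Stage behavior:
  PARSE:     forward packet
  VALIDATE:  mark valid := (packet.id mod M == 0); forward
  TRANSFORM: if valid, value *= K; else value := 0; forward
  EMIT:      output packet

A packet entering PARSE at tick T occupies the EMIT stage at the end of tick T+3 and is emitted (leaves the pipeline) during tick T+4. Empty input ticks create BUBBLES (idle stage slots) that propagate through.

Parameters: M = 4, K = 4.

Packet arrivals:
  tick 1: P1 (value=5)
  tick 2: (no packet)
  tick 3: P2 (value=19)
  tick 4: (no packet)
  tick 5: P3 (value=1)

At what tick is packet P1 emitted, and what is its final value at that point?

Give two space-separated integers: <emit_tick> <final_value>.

Tick 1: [PARSE:P1(v=5,ok=F), VALIDATE:-, TRANSFORM:-, EMIT:-] out:-; in:P1
Tick 2: [PARSE:-, VALIDATE:P1(v=5,ok=F), TRANSFORM:-, EMIT:-] out:-; in:-
Tick 3: [PARSE:P2(v=19,ok=F), VALIDATE:-, TRANSFORM:P1(v=0,ok=F), EMIT:-] out:-; in:P2
Tick 4: [PARSE:-, VALIDATE:P2(v=19,ok=F), TRANSFORM:-, EMIT:P1(v=0,ok=F)] out:-; in:-
Tick 5: [PARSE:P3(v=1,ok=F), VALIDATE:-, TRANSFORM:P2(v=0,ok=F), EMIT:-] out:P1(v=0); in:P3
Tick 6: [PARSE:-, VALIDATE:P3(v=1,ok=F), TRANSFORM:-, EMIT:P2(v=0,ok=F)] out:-; in:-
Tick 7: [PARSE:-, VALIDATE:-, TRANSFORM:P3(v=0,ok=F), EMIT:-] out:P2(v=0); in:-
Tick 8: [PARSE:-, VALIDATE:-, TRANSFORM:-, EMIT:P3(v=0,ok=F)] out:-; in:-
Tick 9: [PARSE:-, VALIDATE:-, TRANSFORM:-, EMIT:-] out:P3(v=0); in:-
P1: arrives tick 1, valid=False (id=1, id%4=1), emit tick 5, final value 0

Answer: 5 0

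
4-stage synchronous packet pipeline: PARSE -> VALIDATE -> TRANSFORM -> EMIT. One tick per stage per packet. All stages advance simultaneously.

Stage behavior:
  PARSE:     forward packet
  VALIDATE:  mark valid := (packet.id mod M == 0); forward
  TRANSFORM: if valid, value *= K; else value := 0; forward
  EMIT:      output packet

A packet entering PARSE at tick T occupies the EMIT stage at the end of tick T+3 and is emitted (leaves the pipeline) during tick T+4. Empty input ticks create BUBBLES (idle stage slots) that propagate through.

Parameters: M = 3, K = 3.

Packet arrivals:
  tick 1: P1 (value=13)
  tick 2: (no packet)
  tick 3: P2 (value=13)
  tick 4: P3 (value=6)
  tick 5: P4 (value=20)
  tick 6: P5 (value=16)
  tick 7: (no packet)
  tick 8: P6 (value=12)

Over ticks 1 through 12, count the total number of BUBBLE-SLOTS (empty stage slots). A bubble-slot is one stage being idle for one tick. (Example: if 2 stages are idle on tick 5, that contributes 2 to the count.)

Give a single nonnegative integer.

Answer: 24

Derivation:
Tick 1: [PARSE:P1(v=13,ok=F), VALIDATE:-, TRANSFORM:-, EMIT:-] out:-; bubbles=3
Tick 2: [PARSE:-, VALIDATE:P1(v=13,ok=F), TRANSFORM:-, EMIT:-] out:-; bubbles=3
Tick 3: [PARSE:P2(v=13,ok=F), VALIDATE:-, TRANSFORM:P1(v=0,ok=F), EMIT:-] out:-; bubbles=2
Tick 4: [PARSE:P3(v=6,ok=F), VALIDATE:P2(v=13,ok=F), TRANSFORM:-, EMIT:P1(v=0,ok=F)] out:-; bubbles=1
Tick 5: [PARSE:P4(v=20,ok=F), VALIDATE:P3(v=6,ok=T), TRANSFORM:P2(v=0,ok=F), EMIT:-] out:P1(v=0); bubbles=1
Tick 6: [PARSE:P5(v=16,ok=F), VALIDATE:P4(v=20,ok=F), TRANSFORM:P3(v=18,ok=T), EMIT:P2(v=0,ok=F)] out:-; bubbles=0
Tick 7: [PARSE:-, VALIDATE:P5(v=16,ok=F), TRANSFORM:P4(v=0,ok=F), EMIT:P3(v=18,ok=T)] out:P2(v=0); bubbles=1
Tick 8: [PARSE:P6(v=12,ok=F), VALIDATE:-, TRANSFORM:P5(v=0,ok=F), EMIT:P4(v=0,ok=F)] out:P3(v=18); bubbles=1
Tick 9: [PARSE:-, VALIDATE:P6(v=12,ok=T), TRANSFORM:-, EMIT:P5(v=0,ok=F)] out:P4(v=0); bubbles=2
Tick 10: [PARSE:-, VALIDATE:-, TRANSFORM:P6(v=36,ok=T), EMIT:-] out:P5(v=0); bubbles=3
Tick 11: [PARSE:-, VALIDATE:-, TRANSFORM:-, EMIT:P6(v=36,ok=T)] out:-; bubbles=3
Tick 12: [PARSE:-, VALIDATE:-, TRANSFORM:-, EMIT:-] out:P6(v=36); bubbles=4
Total bubble-slots: 24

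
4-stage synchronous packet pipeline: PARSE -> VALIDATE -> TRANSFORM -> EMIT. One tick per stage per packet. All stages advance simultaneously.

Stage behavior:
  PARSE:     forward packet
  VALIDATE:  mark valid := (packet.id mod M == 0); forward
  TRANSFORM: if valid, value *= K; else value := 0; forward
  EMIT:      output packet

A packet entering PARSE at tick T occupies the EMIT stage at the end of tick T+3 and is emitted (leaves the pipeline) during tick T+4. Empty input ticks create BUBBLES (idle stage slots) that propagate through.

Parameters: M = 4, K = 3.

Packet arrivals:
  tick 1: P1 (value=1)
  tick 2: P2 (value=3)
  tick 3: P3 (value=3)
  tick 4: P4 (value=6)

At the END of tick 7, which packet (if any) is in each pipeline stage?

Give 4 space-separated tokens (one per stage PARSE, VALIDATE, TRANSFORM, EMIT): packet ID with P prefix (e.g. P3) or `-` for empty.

Tick 1: [PARSE:P1(v=1,ok=F), VALIDATE:-, TRANSFORM:-, EMIT:-] out:-; in:P1
Tick 2: [PARSE:P2(v=3,ok=F), VALIDATE:P1(v=1,ok=F), TRANSFORM:-, EMIT:-] out:-; in:P2
Tick 3: [PARSE:P3(v=3,ok=F), VALIDATE:P2(v=3,ok=F), TRANSFORM:P1(v=0,ok=F), EMIT:-] out:-; in:P3
Tick 4: [PARSE:P4(v=6,ok=F), VALIDATE:P3(v=3,ok=F), TRANSFORM:P2(v=0,ok=F), EMIT:P1(v=0,ok=F)] out:-; in:P4
Tick 5: [PARSE:-, VALIDATE:P4(v=6,ok=T), TRANSFORM:P3(v=0,ok=F), EMIT:P2(v=0,ok=F)] out:P1(v=0); in:-
Tick 6: [PARSE:-, VALIDATE:-, TRANSFORM:P4(v=18,ok=T), EMIT:P3(v=0,ok=F)] out:P2(v=0); in:-
Tick 7: [PARSE:-, VALIDATE:-, TRANSFORM:-, EMIT:P4(v=18,ok=T)] out:P3(v=0); in:-
At end of tick 7: ['-', '-', '-', 'P4']

Answer: - - - P4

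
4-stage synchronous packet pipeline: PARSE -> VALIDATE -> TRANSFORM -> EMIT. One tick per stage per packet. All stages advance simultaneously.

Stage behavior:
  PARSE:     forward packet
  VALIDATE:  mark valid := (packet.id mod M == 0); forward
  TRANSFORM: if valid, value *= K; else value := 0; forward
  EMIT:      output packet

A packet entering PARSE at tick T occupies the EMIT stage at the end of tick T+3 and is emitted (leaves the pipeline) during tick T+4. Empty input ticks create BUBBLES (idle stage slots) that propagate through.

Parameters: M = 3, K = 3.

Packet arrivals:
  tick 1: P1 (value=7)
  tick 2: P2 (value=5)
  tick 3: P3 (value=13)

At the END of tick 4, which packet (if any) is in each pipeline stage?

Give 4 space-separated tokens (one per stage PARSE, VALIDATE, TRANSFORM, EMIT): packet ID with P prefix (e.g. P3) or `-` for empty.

Answer: - P3 P2 P1

Derivation:
Tick 1: [PARSE:P1(v=7,ok=F), VALIDATE:-, TRANSFORM:-, EMIT:-] out:-; in:P1
Tick 2: [PARSE:P2(v=5,ok=F), VALIDATE:P1(v=7,ok=F), TRANSFORM:-, EMIT:-] out:-; in:P2
Tick 3: [PARSE:P3(v=13,ok=F), VALIDATE:P2(v=5,ok=F), TRANSFORM:P1(v=0,ok=F), EMIT:-] out:-; in:P3
Tick 4: [PARSE:-, VALIDATE:P3(v=13,ok=T), TRANSFORM:P2(v=0,ok=F), EMIT:P1(v=0,ok=F)] out:-; in:-
At end of tick 4: ['-', 'P3', 'P2', 'P1']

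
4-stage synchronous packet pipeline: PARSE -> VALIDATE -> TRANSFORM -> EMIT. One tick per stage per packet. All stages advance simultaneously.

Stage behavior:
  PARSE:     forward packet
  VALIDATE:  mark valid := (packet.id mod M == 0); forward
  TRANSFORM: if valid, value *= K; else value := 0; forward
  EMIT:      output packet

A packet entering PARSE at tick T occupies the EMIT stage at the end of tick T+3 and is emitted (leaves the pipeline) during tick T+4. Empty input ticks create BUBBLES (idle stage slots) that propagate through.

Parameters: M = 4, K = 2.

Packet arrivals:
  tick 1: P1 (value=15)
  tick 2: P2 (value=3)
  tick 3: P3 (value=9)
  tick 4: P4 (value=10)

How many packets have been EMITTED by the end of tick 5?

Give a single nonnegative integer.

Answer: 1

Derivation:
Tick 1: [PARSE:P1(v=15,ok=F), VALIDATE:-, TRANSFORM:-, EMIT:-] out:-; in:P1
Tick 2: [PARSE:P2(v=3,ok=F), VALIDATE:P1(v=15,ok=F), TRANSFORM:-, EMIT:-] out:-; in:P2
Tick 3: [PARSE:P3(v=9,ok=F), VALIDATE:P2(v=3,ok=F), TRANSFORM:P1(v=0,ok=F), EMIT:-] out:-; in:P3
Tick 4: [PARSE:P4(v=10,ok=F), VALIDATE:P3(v=9,ok=F), TRANSFORM:P2(v=0,ok=F), EMIT:P1(v=0,ok=F)] out:-; in:P4
Tick 5: [PARSE:-, VALIDATE:P4(v=10,ok=T), TRANSFORM:P3(v=0,ok=F), EMIT:P2(v=0,ok=F)] out:P1(v=0); in:-
Emitted by tick 5: ['P1']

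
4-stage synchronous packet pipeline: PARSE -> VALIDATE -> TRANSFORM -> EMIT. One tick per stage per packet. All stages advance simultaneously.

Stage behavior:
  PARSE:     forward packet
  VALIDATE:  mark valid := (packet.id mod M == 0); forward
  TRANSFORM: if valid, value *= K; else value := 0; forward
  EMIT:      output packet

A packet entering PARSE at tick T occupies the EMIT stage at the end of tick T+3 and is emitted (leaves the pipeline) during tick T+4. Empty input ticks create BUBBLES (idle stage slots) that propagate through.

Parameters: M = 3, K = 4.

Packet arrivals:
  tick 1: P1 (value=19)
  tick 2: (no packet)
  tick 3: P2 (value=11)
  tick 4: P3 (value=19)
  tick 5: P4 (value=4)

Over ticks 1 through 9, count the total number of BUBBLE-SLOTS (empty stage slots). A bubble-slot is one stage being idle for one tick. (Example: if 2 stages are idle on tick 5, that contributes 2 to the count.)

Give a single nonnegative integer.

Tick 1: [PARSE:P1(v=19,ok=F), VALIDATE:-, TRANSFORM:-, EMIT:-] out:-; bubbles=3
Tick 2: [PARSE:-, VALIDATE:P1(v=19,ok=F), TRANSFORM:-, EMIT:-] out:-; bubbles=3
Tick 3: [PARSE:P2(v=11,ok=F), VALIDATE:-, TRANSFORM:P1(v=0,ok=F), EMIT:-] out:-; bubbles=2
Tick 4: [PARSE:P3(v=19,ok=F), VALIDATE:P2(v=11,ok=F), TRANSFORM:-, EMIT:P1(v=0,ok=F)] out:-; bubbles=1
Tick 5: [PARSE:P4(v=4,ok=F), VALIDATE:P3(v=19,ok=T), TRANSFORM:P2(v=0,ok=F), EMIT:-] out:P1(v=0); bubbles=1
Tick 6: [PARSE:-, VALIDATE:P4(v=4,ok=F), TRANSFORM:P3(v=76,ok=T), EMIT:P2(v=0,ok=F)] out:-; bubbles=1
Tick 7: [PARSE:-, VALIDATE:-, TRANSFORM:P4(v=0,ok=F), EMIT:P3(v=76,ok=T)] out:P2(v=0); bubbles=2
Tick 8: [PARSE:-, VALIDATE:-, TRANSFORM:-, EMIT:P4(v=0,ok=F)] out:P3(v=76); bubbles=3
Tick 9: [PARSE:-, VALIDATE:-, TRANSFORM:-, EMIT:-] out:P4(v=0); bubbles=4
Total bubble-slots: 20

Answer: 20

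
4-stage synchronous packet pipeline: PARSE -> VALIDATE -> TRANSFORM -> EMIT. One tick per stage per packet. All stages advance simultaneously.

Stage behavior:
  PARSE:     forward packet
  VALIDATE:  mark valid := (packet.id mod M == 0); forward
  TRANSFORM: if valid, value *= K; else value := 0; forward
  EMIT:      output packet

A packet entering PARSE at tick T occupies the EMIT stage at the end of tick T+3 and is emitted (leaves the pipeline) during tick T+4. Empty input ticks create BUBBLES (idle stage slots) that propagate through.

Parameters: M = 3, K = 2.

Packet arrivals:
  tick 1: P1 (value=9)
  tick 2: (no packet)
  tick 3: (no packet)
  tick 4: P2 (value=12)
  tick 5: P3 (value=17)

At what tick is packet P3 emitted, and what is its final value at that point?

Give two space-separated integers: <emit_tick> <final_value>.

Answer: 9 34

Derivation:
Tick 1: [PARSE:P1(v=9,ok=F), VALIDATE:-, TRANSFORM:-, EMIT:-] out:-; in:P1
Tick 2: [PARSE:-, VALIDATE:P1(v=9,ok=F), TRANSFORM:-, EMIT:-] out:-; in:-
Tick 3: [PARSE:-, VALIDATE:-, TRANSFORM:P1(v=0,ok=F), EMIT:-] out:-; in:-
Tick 4: [PARSE:P2(v=12,ok=F), VALIDATE:-, TRANSFORM:-, EMIT:P1(v=0,ok=F)] out:-; in:P2
Tick 5: [PARSE:P3(v=17,ok=F), VALIDATE:P2(v=12,ok=F), TRANSFORM:-, EMIT:-] out:P1(v=0); in:P3
Tick 6: [PARSE:-, VALIDATE:P3(v=17,ok=T), TRANSFORM:P2(v=0,ok=F), EMIT:-] out:-; in:-
Tick 7: [PARSE:-, VALIDATE:-, TRANSFORM:P3(v=34,ok=T), EMIT:P2(v=0,ok=F)] out:-; in:-
Tick 8: [PARSE:-, VALIDATE:-, TRANSFORM:-, EMIT:P3(v=34,ok=T)] out:P2(v=0); in:-
Tick 9: [PARSE:-, VALIDATE:-, TRANSFORM:-, EMIT:-] out:P3(v=34); in:-
P3: arrives tick 5, valid=True (id=3, id%3=0), emit tick 9, final value 34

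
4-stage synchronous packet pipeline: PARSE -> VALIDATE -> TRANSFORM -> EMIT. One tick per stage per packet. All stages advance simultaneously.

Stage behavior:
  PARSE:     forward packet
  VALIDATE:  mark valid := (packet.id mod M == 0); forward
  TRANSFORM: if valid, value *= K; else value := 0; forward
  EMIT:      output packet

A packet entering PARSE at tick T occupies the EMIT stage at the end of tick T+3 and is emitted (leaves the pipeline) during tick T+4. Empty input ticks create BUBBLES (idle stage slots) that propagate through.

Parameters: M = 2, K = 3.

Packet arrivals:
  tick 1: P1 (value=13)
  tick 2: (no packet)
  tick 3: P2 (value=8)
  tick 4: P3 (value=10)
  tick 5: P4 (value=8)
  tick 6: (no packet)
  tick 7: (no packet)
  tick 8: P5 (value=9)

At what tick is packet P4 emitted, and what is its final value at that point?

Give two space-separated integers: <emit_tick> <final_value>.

Tick 1: [PARSE:P1(v=13,ok=F), VALIDATE:-, TRANSFORM:-, EMIT:-] out:-; in:P1
Tick 2: [PARSE:-, VALIDATE:P1(v=13,ok=F), TRANSFORM:-, EMIT:-] out:-; in:-
Tick 3: [PARSE:P2(v=8,ok=F), VALIDATE:-, TRANSFORM:P1(v=0,ok=F), EMIT:-] out:-; in:P2
Tick 4: [PARSE:P3(v=10,ok=F), VALIDATE:P2(v=8,ok=T), TRANSFORM:-, EMIT:P1(v=0,ok=F)] out:-; in:P3
Tick 5: [PARSE:P4(v=8,ok=F), VALIDATE:P3(v=10,ok=F), TRANSFORM:P2(v=24,ok=T), EMIT:-] out:P1(v=0); in:P4
Tick 6: [PARSE:-, VALIDATE:P4(v=8,ok=T), TRANSFORM:P3(v=0,ok=F), EMIT:P2(v=24,ok=T)] out:-; in:-
Tick 7: [PARSE:-, VALIDATE:-, TRANSFORM:P4(v=24,ok=T), EMIT:P3(v=0,ok=F)] out:P2(v=24); in:-
Tick 8: [PARSE:P5(v=9,ok=F), VALIDATE:-, TRANSFORM:-, EMIT:P4(v=24,ok=T)] out:P3(v=0); in:P5
Tick 9: [PARSE:-, VALIDATE:P5(v=9,ok=F), TRANSFORM:-, EMIT:-] out:P4(v=24); in:-
Tick 10: [PARSE:-, VALIDATE:-, TRANSFORM:P5(v=0,ok=F), EMIT:-] out:-; in:-
Tick 11: [PARSE:-, VALIDATE:-, TRANSFORM:-, EMIT:P5(v=0,ok=F)] out:-; in:-
Tick 12: [PARSE:-, VALIDATE:-, TRANSFORM:-, EMIT:-] out:P5(v=0); in:-
P4: arrives tick 5, valid=True (id=4, id%2=0), emit tick 9, final value 24

Answer: 9 24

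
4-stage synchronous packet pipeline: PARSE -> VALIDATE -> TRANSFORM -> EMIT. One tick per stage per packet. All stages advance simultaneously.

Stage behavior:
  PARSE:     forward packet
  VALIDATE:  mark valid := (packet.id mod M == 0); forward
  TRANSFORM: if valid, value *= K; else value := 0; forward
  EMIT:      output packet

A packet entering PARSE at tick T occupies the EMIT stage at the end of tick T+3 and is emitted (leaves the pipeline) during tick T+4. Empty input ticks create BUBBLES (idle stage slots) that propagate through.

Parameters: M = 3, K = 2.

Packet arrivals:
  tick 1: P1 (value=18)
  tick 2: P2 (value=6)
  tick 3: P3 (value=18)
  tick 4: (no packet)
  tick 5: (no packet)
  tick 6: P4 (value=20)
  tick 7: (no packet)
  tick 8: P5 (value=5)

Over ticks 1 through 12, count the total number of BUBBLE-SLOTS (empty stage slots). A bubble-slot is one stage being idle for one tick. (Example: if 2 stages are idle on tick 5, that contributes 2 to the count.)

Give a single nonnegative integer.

Tick 1: [PARSE:P1(v=18,ok=F), VALIDATE:-, TRANSFORM:-, EMIT:-] out:-; bubbles=3
Tick 2: [PARSE:P2(v=6,ok=F), VALIDATE:P1(v=18,ok=F), TRANSFORM:-, EMIT:-] out:-; bubbles=2
Tick 3: [PARSE:P3(v=18,ok=F), VALIDATE:P2(v=6,ok=F), TRANSFORM:P1(v=0,ok=F), EMIT:-] out:-; bubbles=1
Tick 4: [PARSE:-, VALIDATE:P3(v=18,ok=T), TRANSFORM:P2(v=0,ok=F), EMIT:P1(v=0,ok=F)] out:-; bubbles=1
Tick 5: [PARSE:-, VALIDATE:-, TRANSFORM:P3(v=36,ok=T), EMIT:P2(v=0,ok=F)] out:P1(v=0); bubbles=2
Tick 6: [PARSE:P4(v=20,ok=F), VALIDATE:-, TRANSFORM:-, EMIT:P3(v=36,ok=T)] out:P2(v=0); bubbles=2
Tick 7: [PARSE:-, VALIDATE:P4(v=20,ok=F), TRANSFORM:-, EMIT:-] out:P3(v=36); bubbles=3
Tick 8: [PARSE:P5(v=5,ok=F), VALIDATE:-, TRANSFORM:P4(v=0,ok=F), EMIT:-] out:-; bubbles=2
Tick 9: [PARSE:-, VALIDATE:P5(v=5,ok=F), TRANSFORM:-, EMIT:P4(v=0,ok=F)] out:-; bubbles=2
Tick 10: [PARSE:-, VALIDATE:-, TRANSFORM:P5(v=0,ok=F), EMIT:-] out:P4(v=0); bubbles=3
Tick 11: [PARSE:-, VALIDATE:-, TRANSFORM:-, EMIT:P5(v=0,ok=F)] out:-; bubbles=3
Tick 12: [PARSE:-, VALIDATE:-, TRANSFORM:-, EMIT:-] out:P5(v=0); bubbles=4
Total bubble-slots: 28

Answer: 28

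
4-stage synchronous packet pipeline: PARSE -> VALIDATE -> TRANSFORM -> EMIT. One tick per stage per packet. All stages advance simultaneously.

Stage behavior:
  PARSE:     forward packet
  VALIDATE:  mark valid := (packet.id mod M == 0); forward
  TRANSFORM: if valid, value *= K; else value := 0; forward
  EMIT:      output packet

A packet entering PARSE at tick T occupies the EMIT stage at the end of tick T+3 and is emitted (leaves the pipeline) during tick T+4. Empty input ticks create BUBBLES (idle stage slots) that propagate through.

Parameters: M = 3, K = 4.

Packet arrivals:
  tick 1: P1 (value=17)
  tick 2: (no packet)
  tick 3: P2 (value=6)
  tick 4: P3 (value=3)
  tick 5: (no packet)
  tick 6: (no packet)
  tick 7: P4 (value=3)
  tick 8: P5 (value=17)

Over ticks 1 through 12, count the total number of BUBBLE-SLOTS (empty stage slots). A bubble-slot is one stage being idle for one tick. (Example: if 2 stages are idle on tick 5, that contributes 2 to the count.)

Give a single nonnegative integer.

Tick 1: [PARSE:P1(v=17,ok=F), VALIDATE:-, TRANSFORM:-, EMIT:-] out:-; bubbles=3
Tick 2: [PARSE:-, VALIDATE:P1(v=17,ok=F), TRANSFORM:-, EMIT:-] out:-; bubbles=3
Tick 3: [PARSE:P2(v=6,ok=F), VALIDATE:-, TRANSFORM:P1(v=0,ok=F), EMIT:-] out:-; bubbles=2
Tick 4: [PARSE:P3(v=3,ok=F), VALIDATE:P2(v=6,ok=F), TRANSFORM:-, EMIT:P1(v=0,ok=F)] out:-; bubbles=1
Tick 5: [PARSE:-, VALIDATE:P3(v=3,ok=T), TRANSFORM:P2(v=0,ok=F), EMIT:-] out:P1(v=0); bubbles=2
Tick 6: [PARSE:-, VALIDATE:-, TRANSFORM:P3(v=12,ok=T), EMIT:P2(v=0,ok=F)] out:-; bubbles=2
Tick 7: [PARSE:P4(v=3,ok=F), VALIDATE:-, TRANSFORM:-, EMIT:P3(v=12,ok=T)] out:P2(v=0); bubbles=2
Tick 8: [PARSE:P5(v=17,ok=F), VALIDATE:P4(v=3,ok=F), TRANSFORM:-, EMIT:-] out:P3(v=12); bubbles=2
Tick 9: [PARSE:-, VALIDATE:P5(v=17,ok=F), TRANSFORM:P4(v=0,ok=F), EMIT:-] out:-; bubbles=2
Tick 10: [PARSE:-, VALIDATE:-, TRANSFORM:P5(v=0,ok=F), EMIT:P4(v=0,ok=F)] out:-; bubbles=2
Tick 11: [PARSE:-, VALIDATE:-, TRANSFORM:-, EMIT:P5(v=0,ok=F)] out:P4(v=0); bubbles=3
Tick 12: [PARSE:-, VALIDATE:-, TRANSFORM:-, EMIT:-] out:P5(v=0); bubbles=4
Total bubble-slots: 28

Answer: 28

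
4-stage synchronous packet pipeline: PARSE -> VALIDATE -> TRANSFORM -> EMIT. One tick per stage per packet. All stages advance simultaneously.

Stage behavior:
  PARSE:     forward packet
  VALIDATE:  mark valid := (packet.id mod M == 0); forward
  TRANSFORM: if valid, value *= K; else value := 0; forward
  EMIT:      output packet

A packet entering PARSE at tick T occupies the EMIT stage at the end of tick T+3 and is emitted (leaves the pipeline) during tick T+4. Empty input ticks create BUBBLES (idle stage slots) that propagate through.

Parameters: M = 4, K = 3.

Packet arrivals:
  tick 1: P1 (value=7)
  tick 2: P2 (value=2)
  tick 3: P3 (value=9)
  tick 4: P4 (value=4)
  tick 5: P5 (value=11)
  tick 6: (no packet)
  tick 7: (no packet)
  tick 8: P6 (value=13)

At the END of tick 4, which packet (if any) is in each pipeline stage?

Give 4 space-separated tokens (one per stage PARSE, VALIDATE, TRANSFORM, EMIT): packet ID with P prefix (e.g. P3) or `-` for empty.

Tick 1: [PARSE:P1(v=7,ok=F), VALIDATE:-, TRANSFORM:-, EMIT:-] out:-; in:P1
Tick 2: [PARSE:P2(v=2,ok=F), VALIDATE:P1(v=7,ok=F), TRANSFORM:-, EMIT:-] out:-; in:P2
Tick 3: [PARSE:P3(v=9,ok=F), VALIDATE:P2(v=2,ok=F), TRANSFORM:P1(v=0,ok=F), EMIT:-] out:-; in:P3
Tick 4: [PARSE:P4(v=4,ok=F), VALIDATE:P3(v=9,ok=F), TRANSFORM:P2(v=0,ok=F), EMIT:P1(v=0,ok=F)] out:-; in:P4
At end of tick 4: ['P4', 'P3', 'P2', 'P1']

Answer: P4 P3 P2 P1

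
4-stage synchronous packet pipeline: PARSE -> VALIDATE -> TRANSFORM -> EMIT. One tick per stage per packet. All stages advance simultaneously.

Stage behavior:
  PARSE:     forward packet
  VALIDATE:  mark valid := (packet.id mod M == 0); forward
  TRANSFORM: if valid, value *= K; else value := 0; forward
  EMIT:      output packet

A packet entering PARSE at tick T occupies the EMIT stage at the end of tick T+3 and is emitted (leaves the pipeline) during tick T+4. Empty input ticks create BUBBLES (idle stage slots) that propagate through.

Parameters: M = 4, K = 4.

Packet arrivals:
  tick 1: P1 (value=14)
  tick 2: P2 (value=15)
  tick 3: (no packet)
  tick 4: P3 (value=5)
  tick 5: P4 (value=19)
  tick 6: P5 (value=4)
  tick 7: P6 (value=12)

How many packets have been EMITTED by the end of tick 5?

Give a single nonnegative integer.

Tick 1: [PARSE:P1(v=14,ok=F), VALIDATE:-, TRANSFORM:-, EMIT:-] out:-; in:P1
Tick 2: [PARSE:P2(v=15,ok=F), VALIDATE:P1(v=14,ok=F), TRANSFORM:-, EMIT:-] out:-; in:P2
Tick 3: [PARSE:-, VALIDATE:P2(v=15,ok=F), TRANSFORM:P1(v=0,ok=F), EMIT:-] out:-; in:-
Tick 4: [PARSE:P3(v=5,ok=F), VALIDATE:-, TRANSFORM:P2(v=0,ok=F), EMIT:P1(v=0,ok=F)] out:-; in:P3
Tick 5: [PARSE:P4(v=19,ok=F), VALIDATE:P3(v=5,ok=F), TRANSFORM:-, EMIT:P2(v=0,ok=F)] out:P1(v=0); in:P4
Emitted by tick 5: ['P1']

Answer: 1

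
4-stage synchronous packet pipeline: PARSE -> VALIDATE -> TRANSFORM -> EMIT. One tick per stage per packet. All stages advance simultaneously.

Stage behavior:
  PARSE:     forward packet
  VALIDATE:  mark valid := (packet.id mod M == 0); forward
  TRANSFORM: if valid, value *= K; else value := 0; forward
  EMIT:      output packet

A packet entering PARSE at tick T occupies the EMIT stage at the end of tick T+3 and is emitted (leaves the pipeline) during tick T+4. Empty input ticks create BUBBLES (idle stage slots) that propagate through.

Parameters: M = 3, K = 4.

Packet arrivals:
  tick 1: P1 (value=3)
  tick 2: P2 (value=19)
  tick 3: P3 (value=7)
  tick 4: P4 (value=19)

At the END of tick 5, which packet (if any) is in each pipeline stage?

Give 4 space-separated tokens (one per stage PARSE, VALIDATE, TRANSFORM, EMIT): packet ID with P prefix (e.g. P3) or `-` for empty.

Answer: - P4 P3 P2

Derivation:
Tick 1: [PARSE:P1(v=3,ok=F), VALIDATE:-, TRANSFORM:-, EMIT:-] out:-; in:P1
Tick 2: [PARSE:P2(v=19,ok=F), VALIDATE:P1(v=3,ok=F), TRANSFORM:-, EMIT:-] out:-; in:P2
Tick 3: [PARSE:P3(v=7,ok=F), VALIDATE:P2(v=19,ok=F), TRANSFORM:P1(v=0,ok=F), EMIT:-] out:-; in:P3
Tick 4: [PARSE:P4(v=19,ok=F), VALIDATE:P3(v=7,ok=T), TRANSFORM:P2(v=0,ok=F), EMIT:P1(v=0,ok=F)] out:-; in:P4
Tick 5: [PARSE:-, VALIDATE:P4(v=19,ok=F), TRANSFORM:P3(v=28,ok=T), EMIT:P2(v=0,ok=F)] out:P1(v=0); in:-
At end of tick 5: ['-', 'P4', 'P3', 'P2']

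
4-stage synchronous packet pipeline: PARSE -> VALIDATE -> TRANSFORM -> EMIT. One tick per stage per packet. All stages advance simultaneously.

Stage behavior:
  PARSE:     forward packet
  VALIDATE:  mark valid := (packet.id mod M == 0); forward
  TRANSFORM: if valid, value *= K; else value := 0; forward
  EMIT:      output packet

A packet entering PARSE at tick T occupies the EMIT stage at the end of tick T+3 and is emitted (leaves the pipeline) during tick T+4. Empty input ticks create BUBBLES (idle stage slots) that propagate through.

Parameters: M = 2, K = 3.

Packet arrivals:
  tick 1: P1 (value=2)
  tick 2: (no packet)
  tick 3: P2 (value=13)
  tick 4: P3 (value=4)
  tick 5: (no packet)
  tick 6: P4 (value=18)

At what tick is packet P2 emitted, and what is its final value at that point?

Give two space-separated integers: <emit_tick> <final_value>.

Answer: 7 39

Derivation:
Tick 1: [PARSE:P1(v=2,ok=F), VALIDATE:-, TRANSFORM:-, EMIT:-] out:-; in:P1
Tick 2: [PARSE:-, VALIDATE:P1(v=2,ok=F), TRANSFORM:-, EMIT:-] out:-; in:-
Tick 3: [PARSE:P2(v=13,ok=F), VALIDATE:-, TRANSFORM:P1(v=0,ok=F), EMIT:-] out:-; in:P2
Tick 4: [PARSE:P3(v=4,ok=F), VALIDATE:P2(v=13,ok=T), TRANSFORM:-, EMIT:P1(v=0,ok=F)] out:-; in:P3
Tick 5: [PARSE:-, VALIDATE:P3(v=4,ok=F), TRANSFORM:P2(v=39,ok=T), EMIT:-] out:P1(v=0); in:-
Tick 6: [PARSE:P4(v=18,ok=F), VALIDATE:-, TRANSFORM:P3(v=0,ok=F), EMIT:P2(v=39,ok=T)] out:-; in:P4
Tick 7: [PARSE:-, VALIDATE:P4(v=18,ok=T), TRANSFORM:-, EMIT:P3(v=0,ok=F)] out:P2(v=39); in:-
Tick 8: [PARSE:-, VALIDATE:-, TRANSFORM:P4(v=54,ok=T), EMIT:-] out:P3(v=0); in:-
Tick 9: [PARSE:-, VALIDATE:-, TRANSFORM:-, EMIT:P4(v=54,ok=T)] out:-; in:-
Tick 10: [PARSE:-, VALIDATE:-, TRANSFORM:-, EMIT:-] out:P4(v=54); in:-
P2: arrives tick 3, valid=True (id=2, id%2=0), emit tick 7, final value 39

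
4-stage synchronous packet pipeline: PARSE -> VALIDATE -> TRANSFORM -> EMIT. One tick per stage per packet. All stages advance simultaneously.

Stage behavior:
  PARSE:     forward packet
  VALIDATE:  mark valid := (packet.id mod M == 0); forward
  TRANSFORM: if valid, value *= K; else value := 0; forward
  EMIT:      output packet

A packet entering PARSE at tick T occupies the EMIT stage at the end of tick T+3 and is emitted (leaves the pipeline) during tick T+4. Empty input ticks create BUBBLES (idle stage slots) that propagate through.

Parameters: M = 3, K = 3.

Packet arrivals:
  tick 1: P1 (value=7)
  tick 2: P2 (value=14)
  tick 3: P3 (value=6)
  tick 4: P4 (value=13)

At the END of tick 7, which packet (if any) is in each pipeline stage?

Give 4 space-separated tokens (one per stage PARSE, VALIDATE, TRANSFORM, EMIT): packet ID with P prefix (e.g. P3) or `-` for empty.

Answer: - - - P4

Derivation:
Tick 1: [PARSE:P1(v=7,ok=F), VALIDATE:-, TRANSFORM:-, EMIT:-] out:-; in:P1
Tick 2: [PARSE:P2(v=14,ok=F), VALIDATE:P1(v=7,ok=F), TRANSFORM:-, EMIT:-] out:-; in:P2
Tick 3: [PARSE:P3(v=6,ok=F), VALIDATE:P2(v=14,ok=F), TRANSFORM:P1(v=0,ok=F), EMIT:-] out:-; in:P3
Tick 4: [PARSE:P4(v=13,ok=F), VALIDATE:P3(v=6,ok=T), TRANSFORM:P2(v=0,ok=F), EMIT:P1(v=0,ok=F)] out:-; in:P4
Tick 5: [PARSE:-, VALIDATE:P4(v=13,ok=F), TRANSFORM:P3(v=18,ok=T), EMIT:P2(v=0,ok=F)] out:P1(v=0); in:-
Tick 6: [PARSE:-, VALIDATE:-, TRANSFORM:P4(v=0,ok=F), EMIT:P3(v=18,ok=T)] out:P2(v=0); in:-
Tick 7: [PARSE:-, VALIDATE:-, TRANSFORM:-, EMIT:P4(v=0,ok=F)] out:P3(v=18); in:-
At end of tick 7: ['-', '-', '-', 'P4']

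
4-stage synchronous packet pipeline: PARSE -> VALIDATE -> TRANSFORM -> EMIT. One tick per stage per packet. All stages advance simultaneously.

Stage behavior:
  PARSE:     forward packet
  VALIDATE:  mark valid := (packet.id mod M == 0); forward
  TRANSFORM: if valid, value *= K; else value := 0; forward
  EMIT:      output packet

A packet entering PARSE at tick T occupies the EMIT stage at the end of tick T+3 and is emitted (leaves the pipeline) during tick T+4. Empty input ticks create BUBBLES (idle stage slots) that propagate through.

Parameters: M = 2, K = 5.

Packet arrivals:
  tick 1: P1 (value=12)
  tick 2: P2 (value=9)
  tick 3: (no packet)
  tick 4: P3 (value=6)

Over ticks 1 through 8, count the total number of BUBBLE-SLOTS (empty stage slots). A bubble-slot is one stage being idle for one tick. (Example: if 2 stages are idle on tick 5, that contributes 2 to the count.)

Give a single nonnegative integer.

Tick 1: [PARSE:P1(v=12,ok=F), VALIDATE:-, TRANSFORM:-, EMIT:-] out:-; bubbles=3
Tick 2: [PARSE:P2(v=9,ok=F), VALIDATE:P1(v=12,ok=F), TRANSFORM:-, EMIT:-] out:-; bubbles=2
Tick 3: [PARSE:-, VALIDATE:P2(v=9,ok=T), TRANSFORM:P1(v=0,ok=F), EMIT:-] out:-; bubbles=2
Tick 4: [PARSE:P3(v=6,ok=F), VALIDATE:-, TRANSFORM:P2(v=45,ok=T), EMIT:P1(v=0,ok=F)] out:-; bubbles=1
Tick 5: [PARSE:-, VALIDATE:P3(v=6,ok=F), TRANSFORM:-, EMIT:P2(v=45,ok=T)] out:P1(v=0); bubbles=2
Tick 6: [PARSE:-, VALIDATE:-, TRANSFORM:P3(v=0,ok=F), EMIT:-] out:P2(v=45); bubbles=3
Tick 7: [PARSE:-, VALIDATE:-, TRANSFORM:-, EMIT:P3(v=0,ok=F)] out:-; bubbles=3
Tick 8: [PARSE:-, VALIDATE:-, TRANSFORM:-, EMIT:-] out:P3(v=0); bubbles=4
Total bubble-slots: 20

Answer: 20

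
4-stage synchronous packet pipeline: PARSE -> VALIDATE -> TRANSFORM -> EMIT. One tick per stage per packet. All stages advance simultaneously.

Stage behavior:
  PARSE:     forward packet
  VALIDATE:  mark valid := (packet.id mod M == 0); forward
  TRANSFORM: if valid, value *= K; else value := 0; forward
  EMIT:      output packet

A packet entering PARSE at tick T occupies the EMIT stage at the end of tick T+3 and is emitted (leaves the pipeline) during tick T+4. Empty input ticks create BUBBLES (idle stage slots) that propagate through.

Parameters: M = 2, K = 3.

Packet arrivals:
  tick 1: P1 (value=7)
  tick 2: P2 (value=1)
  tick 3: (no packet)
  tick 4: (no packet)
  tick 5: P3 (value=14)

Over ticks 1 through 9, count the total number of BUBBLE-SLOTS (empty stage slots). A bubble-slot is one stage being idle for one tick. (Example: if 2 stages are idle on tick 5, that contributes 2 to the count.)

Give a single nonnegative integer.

Tick 1: [PARSE:P1(v=7,ok=F), VALIDATE:-, TRANSFORM:-, EMIT:-] out:-; bubbles=3
Tick 2: [PARSE:P2(v=1,ok=F), VALIDATE:P1(v=7,ok=F), TRANSFORM:-, EMIT:-] out:-; bubbles=2
Tick 3: [PARSE:-, VALIDATE:P2(v=1,ok=T), TRANSFORM:P1(v=0,ok=F), EMIT:-] out:-; bubbles=2
Tick 4: [PARSE:-, VALIDATE:-, TRANSFORM:P2(v=3,ok=T), EMIT:P1(v=0,ok=F)] out:-; bubbles=2
Tick 5: [PARSE:P3(v=14,ok=F), VALIDATE:-, TRANSFORM:-, EMIT:P2(v=3,ok=T)] out:P1(v=0); bubbles=2
Tick 6: [PARSE:-, VALIDATE:P3(v=14,ok=F), TRANSFORM:-, EMIT:-] out:P2(v=3); bubbles=3
Tick 7: [PARSE:-, VALIDATE:-, TRANSFORM:P3(v=0,ok=F), EMIT:-] out:-; bubbles=3
Tick 8: [PARSE:-, VALIDATE:-, TRANSFORM:-, EMIT:P3(v=0,ok=F)] out:-; bubbles=3
Tick 9: [PARSE:-, VALIDATE:-, TRANSFORM:-, EMIT:-] out:P3(v=0); bubbles=4
Total bubble-slots: 24

Answer: 24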